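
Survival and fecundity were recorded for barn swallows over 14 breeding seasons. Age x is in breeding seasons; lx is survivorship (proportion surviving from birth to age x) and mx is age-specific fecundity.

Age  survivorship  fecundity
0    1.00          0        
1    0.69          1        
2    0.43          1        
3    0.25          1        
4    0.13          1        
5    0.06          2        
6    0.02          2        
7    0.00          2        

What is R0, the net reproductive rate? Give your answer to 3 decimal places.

1.660

lx·mx by age: 0, 0.69, 0.43, 0.25, 0.13, 0.12, 0.04, 0
R0 = Σ lx·mx = 1.66 → 1.660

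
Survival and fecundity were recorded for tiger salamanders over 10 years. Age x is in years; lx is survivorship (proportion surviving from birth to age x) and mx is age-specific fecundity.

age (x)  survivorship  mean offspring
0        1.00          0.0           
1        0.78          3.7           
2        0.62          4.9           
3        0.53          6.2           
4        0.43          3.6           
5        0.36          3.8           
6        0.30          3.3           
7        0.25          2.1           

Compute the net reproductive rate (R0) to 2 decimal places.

13.64

lx·mx by age: 0, 2.886, 3.038, 3.286, 1.548, 1.368, 0.99, 0.525
R0 = Σ lx·mx = 13.641 → 13.64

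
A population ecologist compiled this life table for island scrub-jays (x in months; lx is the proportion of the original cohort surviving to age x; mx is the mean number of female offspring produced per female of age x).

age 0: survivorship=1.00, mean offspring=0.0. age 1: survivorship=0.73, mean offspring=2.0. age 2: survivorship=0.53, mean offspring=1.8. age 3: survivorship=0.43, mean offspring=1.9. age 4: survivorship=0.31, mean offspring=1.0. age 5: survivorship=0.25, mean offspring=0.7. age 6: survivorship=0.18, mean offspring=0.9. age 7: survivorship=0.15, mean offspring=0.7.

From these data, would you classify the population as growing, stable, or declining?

growing

R0 = Σ lx·mx = 0 + 1.46 + 0.954 + 0.817 + 0.31 + 0.175 + 0.162 + 0.105 = 3.983
R0 > 1, so the population is growing.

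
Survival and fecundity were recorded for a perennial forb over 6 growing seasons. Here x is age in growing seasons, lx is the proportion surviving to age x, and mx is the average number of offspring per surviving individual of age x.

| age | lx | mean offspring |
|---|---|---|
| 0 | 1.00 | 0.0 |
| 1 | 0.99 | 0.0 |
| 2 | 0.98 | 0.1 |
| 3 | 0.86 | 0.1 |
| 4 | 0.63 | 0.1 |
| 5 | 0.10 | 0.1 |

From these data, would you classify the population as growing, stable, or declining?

declining

R0 = Σ lx·mx = 0 + 0 + 0.098 + 0.086 + 0.063 + 0.01 = 0.257
R0 < 1, so the population is declining.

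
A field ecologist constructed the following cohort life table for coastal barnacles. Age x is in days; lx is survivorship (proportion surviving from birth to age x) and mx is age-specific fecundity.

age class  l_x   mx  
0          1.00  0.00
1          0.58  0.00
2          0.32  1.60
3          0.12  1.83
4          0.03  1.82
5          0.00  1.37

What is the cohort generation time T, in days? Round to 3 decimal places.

lx·mx: 0, 0, 0.512, 0.2196, 0.0546, 0 → R0 = 0.7862
x·lx·mx: 0, 0, 1.024, 0.6588, 0.2184, 0 → Σ = 1.9012
T = 1.9012 / 0.7862 = 2.418214… → 2.418

2.418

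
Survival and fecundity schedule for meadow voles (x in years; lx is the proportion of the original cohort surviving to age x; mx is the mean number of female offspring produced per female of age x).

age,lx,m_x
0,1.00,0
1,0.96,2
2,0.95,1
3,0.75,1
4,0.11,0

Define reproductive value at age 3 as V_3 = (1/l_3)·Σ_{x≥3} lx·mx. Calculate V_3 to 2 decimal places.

1.00

lx·mx for x ≥ 3: 0.75, 0 → sum = 0.75
V_3 = 0.75 / l_3 = 0.75 / 0.75 = 1 → 1.00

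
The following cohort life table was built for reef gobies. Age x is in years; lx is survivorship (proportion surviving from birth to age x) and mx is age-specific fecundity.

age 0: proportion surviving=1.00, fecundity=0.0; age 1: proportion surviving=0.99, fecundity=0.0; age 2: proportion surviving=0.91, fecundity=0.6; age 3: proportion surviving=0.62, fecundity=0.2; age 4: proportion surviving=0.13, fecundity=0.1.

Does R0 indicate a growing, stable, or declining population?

R0 = Σ lx·mx = 0 + 0 + 0.546 + 0.124 + 0.013 = 0.683
R0 < 1, so the population is declining.

declining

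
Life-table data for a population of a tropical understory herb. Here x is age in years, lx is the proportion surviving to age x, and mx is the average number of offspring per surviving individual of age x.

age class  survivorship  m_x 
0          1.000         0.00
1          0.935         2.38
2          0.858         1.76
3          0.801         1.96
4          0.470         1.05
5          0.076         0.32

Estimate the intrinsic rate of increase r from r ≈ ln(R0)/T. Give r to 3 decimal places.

R0 = Σ lx·mx = 0 + 2.2253 + 1.51008 + 1.56996 + 0.4935 + 0.02432 = 5.82316
Σ x·lx·mx = 12.05094; T = 12.05094/5.82316 = 2.06948…
r ≈ ln(R0)/T = ln(5.82316)/2.06948… = 0.85134… → 0.851

0.851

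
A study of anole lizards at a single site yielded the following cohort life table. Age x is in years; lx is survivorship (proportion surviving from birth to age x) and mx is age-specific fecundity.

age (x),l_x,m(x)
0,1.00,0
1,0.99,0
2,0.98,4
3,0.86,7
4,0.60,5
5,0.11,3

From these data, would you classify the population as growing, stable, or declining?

R0 = Σ lx·mx = 0 + 0 + 3.92 + 6.02 + 3 + 0.33 = 13.27
R0 > 1, so the population is growing.

growing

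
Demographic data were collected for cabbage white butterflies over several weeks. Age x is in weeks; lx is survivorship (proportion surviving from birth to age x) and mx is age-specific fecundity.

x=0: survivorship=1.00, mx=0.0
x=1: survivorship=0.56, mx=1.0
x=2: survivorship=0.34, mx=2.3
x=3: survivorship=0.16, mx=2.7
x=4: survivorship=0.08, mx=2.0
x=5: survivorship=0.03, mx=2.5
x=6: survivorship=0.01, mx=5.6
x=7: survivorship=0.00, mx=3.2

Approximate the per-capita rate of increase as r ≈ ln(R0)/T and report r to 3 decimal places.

R0 = Σ lx·mx = 0 + 0.56 + 0.782 + 0.432 + 0.16 + 0.075 + 0.056 + 0 = 2.065
Σ x·lx·mx = 4.771; T = 4.771/2.065 = 2.31041…
r ≈ ln(R0)/T = ln(2.065)/2.31041… = 0.31385… → 0.314

0.314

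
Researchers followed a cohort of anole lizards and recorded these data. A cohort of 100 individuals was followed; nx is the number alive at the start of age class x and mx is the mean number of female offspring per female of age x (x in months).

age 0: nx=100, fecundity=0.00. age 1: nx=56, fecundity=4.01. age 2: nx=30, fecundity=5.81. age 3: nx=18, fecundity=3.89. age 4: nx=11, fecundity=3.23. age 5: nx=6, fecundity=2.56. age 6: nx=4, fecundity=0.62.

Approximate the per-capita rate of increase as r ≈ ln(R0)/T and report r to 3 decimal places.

lx = nx/n0 = nx/100: 1, 0.56, 0.3, 0.18, 0.11, 0.06, 0.04
R0 = Σ lx·mx = 0 + 2.2456 + 1.743 + 0.7002 + 0.3553 + 0.1536 + 0.0248 = 5.2225
Σ x·lx·mx = 10.1702; T = 10.1702/5.2225 = 1.94738…
r ≈ ln(R0)/T = ln(5.2225)/1.94738… = 0.84882… → 0.849

0.849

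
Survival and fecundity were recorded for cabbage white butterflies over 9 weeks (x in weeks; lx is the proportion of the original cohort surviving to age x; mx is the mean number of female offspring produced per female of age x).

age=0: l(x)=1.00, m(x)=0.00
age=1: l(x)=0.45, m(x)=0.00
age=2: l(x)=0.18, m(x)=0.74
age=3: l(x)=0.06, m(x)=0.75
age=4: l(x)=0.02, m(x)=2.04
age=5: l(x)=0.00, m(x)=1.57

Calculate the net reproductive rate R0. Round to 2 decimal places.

0.22

lx·mx by age: 0, 0, 0.1332, 0.045, 0.0408, 0
R0 = Σ lx·mx = 0.219 → 0.22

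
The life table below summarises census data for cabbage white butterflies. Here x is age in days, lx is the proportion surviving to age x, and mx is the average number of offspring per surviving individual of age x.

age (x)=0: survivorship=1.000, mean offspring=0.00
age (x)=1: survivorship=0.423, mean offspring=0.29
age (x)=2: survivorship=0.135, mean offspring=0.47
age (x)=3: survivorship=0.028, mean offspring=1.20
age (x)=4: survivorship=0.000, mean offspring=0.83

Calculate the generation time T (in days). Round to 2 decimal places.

1.59

lx·mx: 0, 0.12267, 0.06345, 0.0336, 0 → R0 = 0.21972
x·lx·mx: 0, 0.12267, 0.1269, 0.1008, 0 → Σ = 0.35037
T = 0.35037 / 0.21972 = 1.59462… → 1.59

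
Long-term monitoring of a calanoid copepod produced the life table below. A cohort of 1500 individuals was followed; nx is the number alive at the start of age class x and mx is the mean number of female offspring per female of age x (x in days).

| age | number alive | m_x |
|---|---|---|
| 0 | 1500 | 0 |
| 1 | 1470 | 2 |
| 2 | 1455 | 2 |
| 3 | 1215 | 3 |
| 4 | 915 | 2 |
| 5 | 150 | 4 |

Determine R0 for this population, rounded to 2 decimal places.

7.95

lx = nx/n0 = nx/1500: 1, 0.98, 0.97, 0.81, 0.61, 0.1
lx·mx by age: 0, 1.96, 1.94, 2.43, 1.22, 0.4
R0 = Σ lx·mx = 7.95 → 7.95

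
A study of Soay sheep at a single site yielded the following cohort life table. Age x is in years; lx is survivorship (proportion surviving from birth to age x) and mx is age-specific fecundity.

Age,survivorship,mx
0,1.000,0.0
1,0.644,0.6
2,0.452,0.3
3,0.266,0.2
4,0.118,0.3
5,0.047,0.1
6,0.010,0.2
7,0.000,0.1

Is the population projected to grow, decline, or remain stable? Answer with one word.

R0 = Σ lx·mx = 0 + 0.3864 + 0.1356 + 0.0532 + 0.0354 + 0.0047 + 0.002 + 0 = 0.6173
R0 < 1, so the population is declining.

declining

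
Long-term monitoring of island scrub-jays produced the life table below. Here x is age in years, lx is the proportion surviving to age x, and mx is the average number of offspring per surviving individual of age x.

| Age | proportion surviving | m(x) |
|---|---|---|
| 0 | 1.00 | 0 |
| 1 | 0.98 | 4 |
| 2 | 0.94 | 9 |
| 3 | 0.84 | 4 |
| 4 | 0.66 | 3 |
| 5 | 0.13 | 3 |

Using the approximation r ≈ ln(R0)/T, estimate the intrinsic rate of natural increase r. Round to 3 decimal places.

1.286

R0 = Σ lx·mx = 0 + 3.92 + 8.46 + 3.36 + 1.98 + 0.39 = 18.11
Σ x·lx·mx = 40.79; T = 40.79/18.11 = 2.25235…
r ≈ ln(R0)/T = ln(18.11)/2.25235… = 1.28598… → 1.286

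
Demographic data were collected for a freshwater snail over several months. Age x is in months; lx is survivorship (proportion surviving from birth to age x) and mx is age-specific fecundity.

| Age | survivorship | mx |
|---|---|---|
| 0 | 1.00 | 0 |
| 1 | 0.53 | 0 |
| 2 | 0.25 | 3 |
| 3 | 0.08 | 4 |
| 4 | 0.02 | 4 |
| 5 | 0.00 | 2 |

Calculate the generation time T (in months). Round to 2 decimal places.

lx·mx: 0, 0, 0.75, 0.32, 0.08, 0 → R0 = 1.15
x·lx·mx: 0, 0, 1.5, 0.96, 0.32, 0 → Σ = 2.78
T = 2.78 / 1.15 = 2.417391… → 2.42

2.42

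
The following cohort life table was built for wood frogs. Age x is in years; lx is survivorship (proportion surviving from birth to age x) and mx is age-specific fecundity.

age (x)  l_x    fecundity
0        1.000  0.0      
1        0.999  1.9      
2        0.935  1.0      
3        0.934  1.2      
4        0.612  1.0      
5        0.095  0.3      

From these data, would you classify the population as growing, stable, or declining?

R0 = Σ lx·mx = 0 + 1.8981 + 0.935 + 1.1208 + 0.612 + 0.0285 = 4.5944
R0 > 1, so the population is growing.

growing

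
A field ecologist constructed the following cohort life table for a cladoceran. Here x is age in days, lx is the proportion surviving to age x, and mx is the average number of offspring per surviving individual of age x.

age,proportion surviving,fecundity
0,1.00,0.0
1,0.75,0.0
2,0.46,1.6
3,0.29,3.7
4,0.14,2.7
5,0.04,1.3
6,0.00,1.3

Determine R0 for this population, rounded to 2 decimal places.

lx·mx by age: 0, 0, 0.736, 1.073, 0.378, 0.052, 0
R0 = Σ lx·mx = 2.239 → 2.24

2.24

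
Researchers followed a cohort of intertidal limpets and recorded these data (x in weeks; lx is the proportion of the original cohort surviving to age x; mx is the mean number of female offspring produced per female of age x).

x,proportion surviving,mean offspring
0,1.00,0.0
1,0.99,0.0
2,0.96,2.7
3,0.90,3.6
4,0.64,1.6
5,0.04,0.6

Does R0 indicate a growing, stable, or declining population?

R0 = Σ lx·mx = 0 + 0 + 2.592 + 3.24 + 1.024 + 0.024 = 6.88
R0 > 1, so the population is growing.

growing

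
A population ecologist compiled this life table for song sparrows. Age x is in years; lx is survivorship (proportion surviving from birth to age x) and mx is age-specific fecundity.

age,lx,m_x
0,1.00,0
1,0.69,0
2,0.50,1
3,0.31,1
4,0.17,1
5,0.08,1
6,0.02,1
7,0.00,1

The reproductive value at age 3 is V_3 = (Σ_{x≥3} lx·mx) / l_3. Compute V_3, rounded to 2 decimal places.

1.87

lx·mx for x ≥ 3: 0.31, 0.17, 0.08, 0.02, 0 → sum = 0.58
V_3 = 0.58 / l_3 = 0.58 / 0.31 = 1.870968… → 1.87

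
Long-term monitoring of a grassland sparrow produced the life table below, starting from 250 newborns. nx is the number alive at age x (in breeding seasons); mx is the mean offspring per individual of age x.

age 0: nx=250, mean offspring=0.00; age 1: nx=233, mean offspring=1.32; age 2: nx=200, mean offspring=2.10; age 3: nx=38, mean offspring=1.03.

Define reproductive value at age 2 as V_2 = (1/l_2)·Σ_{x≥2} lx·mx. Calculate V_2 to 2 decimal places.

2.30

lx = nx/n0 = nx/250: 1, 0.932, 0.8, 0.152
lx·mx for x ≥ 2: 1.68, 0.15656 → sum = 1.83656
V_2 = 1.83656 / l_2 = 1.83656 / 0.8 = 2.2957 → 2.30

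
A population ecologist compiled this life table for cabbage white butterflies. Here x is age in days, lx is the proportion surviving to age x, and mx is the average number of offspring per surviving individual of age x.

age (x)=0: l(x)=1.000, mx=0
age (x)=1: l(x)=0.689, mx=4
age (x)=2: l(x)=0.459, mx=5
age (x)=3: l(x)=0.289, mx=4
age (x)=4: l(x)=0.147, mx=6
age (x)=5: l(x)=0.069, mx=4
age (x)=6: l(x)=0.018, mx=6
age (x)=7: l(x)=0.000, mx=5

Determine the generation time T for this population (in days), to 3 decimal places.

2.191

lx·mx: 0, 2.756, 2.295, 1.156, 0.882, 0.276, 0.108, 0 → R0 = 7.473
x·lx·mx: 0, 2.756, 4.59, 3.468, 3.528, 1.38, 0.648, 0 → Σ = 16.37
T = 16.37 / 7.473 = 2.190553… → 2.191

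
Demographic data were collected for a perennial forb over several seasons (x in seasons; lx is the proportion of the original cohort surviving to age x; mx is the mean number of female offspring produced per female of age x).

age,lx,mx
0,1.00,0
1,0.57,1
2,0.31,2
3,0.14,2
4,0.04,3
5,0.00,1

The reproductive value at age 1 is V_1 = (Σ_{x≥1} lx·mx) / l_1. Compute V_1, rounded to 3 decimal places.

lx·mx for x ≥ 1: 0.57, 0.62, 0.28, 0.12, 0 → sum = 1.59
V_1 = 1.59 / l_1 = 1.59 / 0.57 = 2.789474… → 2.789

2.789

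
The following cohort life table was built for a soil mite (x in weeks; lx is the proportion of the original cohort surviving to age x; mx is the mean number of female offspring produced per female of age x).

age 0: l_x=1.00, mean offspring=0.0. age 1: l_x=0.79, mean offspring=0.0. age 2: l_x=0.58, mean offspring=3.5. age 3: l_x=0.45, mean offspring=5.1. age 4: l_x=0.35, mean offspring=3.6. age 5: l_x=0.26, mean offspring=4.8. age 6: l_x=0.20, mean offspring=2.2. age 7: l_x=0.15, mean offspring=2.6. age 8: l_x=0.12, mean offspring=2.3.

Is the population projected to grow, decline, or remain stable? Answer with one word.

R0 = Σ lx·mx = 0 + 0 + 2.03 + 2.295 + 1.26 + 1.248 + 0.44 + 0.39 + 0.276 = 7.939
R0 > 1, so the population is growing.

growing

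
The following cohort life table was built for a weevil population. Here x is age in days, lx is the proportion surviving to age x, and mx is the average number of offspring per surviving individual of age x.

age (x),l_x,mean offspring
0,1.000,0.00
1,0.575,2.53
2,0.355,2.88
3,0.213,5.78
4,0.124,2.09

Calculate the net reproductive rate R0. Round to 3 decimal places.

3.967

lx·mx by age: 0, 1.45475, 1.0224, 1.23114, 0.25916
R0 = Σ lx·mx = 3.96745 → 3.967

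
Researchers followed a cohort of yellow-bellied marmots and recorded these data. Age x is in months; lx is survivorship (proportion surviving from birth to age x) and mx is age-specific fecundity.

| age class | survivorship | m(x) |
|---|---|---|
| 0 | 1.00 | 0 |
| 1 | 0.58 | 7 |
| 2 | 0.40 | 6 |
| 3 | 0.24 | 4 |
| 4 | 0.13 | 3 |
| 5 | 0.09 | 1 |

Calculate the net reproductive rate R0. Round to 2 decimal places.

lx·mx by age: 0, 4.06, 2.4, 0.96, 0.39, 0.09
R0 = Σ lx·mx = 7.9 → 7.90

7.90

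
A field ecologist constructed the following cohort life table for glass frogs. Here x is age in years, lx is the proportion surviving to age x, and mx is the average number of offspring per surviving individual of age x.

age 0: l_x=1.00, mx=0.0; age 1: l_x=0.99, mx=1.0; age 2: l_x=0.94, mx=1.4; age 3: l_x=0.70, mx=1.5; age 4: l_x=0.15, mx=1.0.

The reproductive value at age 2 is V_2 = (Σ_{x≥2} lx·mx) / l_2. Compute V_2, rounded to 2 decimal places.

2.68

lx·mx for x ≥ 2: 1.316, 1.05, 0.15 → sum = 2.516
V_2 = 2.516 / l_2 = 2.516 / 0.94 = 2.676596… → 2.68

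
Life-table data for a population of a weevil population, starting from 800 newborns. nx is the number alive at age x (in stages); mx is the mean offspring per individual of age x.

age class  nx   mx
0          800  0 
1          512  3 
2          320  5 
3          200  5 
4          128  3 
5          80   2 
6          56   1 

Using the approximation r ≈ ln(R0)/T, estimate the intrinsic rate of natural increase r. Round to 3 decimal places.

lx = nx/n0 = nx/800: 1, 0.64, 0.4, 0.25, 0.16, 0.1, 0.07
R0 = Σ lx·mx = 0 + 1.92 + 2 + 1.25 + 0.48 + 0.2 + 0.07 = 5.92
Σ x·lx·mx = 13.01; T = 13.01/5.92 = 2.19764…
r ≈ ln(R0)/T = ln(5.92)/2.19764… = 0.8092… → 0.809

0.809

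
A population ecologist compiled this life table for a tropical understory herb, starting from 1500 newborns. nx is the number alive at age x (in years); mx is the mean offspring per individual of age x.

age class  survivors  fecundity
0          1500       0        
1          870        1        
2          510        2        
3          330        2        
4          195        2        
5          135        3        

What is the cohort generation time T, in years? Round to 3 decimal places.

2.534

lx = nx/n0 = nx/1500: 1, 0.58, 0.34, 0.22, 0.13, 0.09
lx·mx: 0, 0.58, 0.68, 0.44, 0.26, 0.27 → R0 = 2.23
x·lx·mx: 0, 0.58, 1.36, 1.32, 1.04, 1.35 → Σ = 5.65
T = 5.65 / 2.23 = 2.533632… → 2.534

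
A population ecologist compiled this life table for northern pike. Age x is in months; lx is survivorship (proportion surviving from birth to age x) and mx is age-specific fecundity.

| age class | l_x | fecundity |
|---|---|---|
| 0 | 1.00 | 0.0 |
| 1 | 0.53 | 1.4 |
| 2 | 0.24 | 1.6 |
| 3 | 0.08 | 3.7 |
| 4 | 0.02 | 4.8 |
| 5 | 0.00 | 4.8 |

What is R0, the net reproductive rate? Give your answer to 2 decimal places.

lx·mx by age: 0, 0.742, 0.384, 0.296, 0.096, 0
R0 = Σ lx·mx = 1.518 → 1.52

1.52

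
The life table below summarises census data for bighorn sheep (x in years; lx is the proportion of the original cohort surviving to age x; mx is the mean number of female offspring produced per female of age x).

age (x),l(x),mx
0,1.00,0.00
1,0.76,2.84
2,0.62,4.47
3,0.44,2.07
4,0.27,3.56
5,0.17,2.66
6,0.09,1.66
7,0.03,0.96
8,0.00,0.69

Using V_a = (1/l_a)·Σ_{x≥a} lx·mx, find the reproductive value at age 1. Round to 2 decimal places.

lx·mx for x ≥ 1: 2.1584, 2.7714, 0.9108, 0.9612, 0.4522, 0.1494, 0.0288, 0 → sum = 7.4322
V_1 = 7.4322 / l_1 = 7.4322 / 0.76 = 9.779211… → 9.78

9.78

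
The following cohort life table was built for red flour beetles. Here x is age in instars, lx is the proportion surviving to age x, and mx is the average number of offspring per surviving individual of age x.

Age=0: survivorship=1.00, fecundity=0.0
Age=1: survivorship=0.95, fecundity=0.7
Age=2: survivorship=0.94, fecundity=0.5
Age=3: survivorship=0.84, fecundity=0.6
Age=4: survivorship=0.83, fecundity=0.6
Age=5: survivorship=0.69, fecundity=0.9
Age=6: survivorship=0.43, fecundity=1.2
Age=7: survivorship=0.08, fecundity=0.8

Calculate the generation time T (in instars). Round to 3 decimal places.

3.522

lx·mx: 0, 0.665, 0.47, 0.504, 0.498, 0.621, 0.516, 0.064 → R0 = 3.338
x·lx·mx: 0, 0.665, 0.94, 1.512, 1.992, 3.105, 3.096, 0.448 → Σ = 11.758
T = 11.758 / 3.338 = 3.522469… → 3.522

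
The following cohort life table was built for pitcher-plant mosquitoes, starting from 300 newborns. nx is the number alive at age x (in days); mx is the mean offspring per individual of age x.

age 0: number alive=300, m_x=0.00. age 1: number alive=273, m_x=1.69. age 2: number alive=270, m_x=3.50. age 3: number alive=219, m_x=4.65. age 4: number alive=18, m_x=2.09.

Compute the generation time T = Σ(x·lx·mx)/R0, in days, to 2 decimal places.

lx = nx/n0 = nx/300: 1, 0.91, 0.9, 0.73, 0.06
lx·mx: 0, 1.5379, 3.15, 3.3945, 0.1254 → R0 = 8.2078
x·lx·mx: 0, 1.5379, 6.3, 10.1835, 0.5016 → Σ = 18.523
T = 18.523 / 8.2078 = 2.256756… → 2.26

2.26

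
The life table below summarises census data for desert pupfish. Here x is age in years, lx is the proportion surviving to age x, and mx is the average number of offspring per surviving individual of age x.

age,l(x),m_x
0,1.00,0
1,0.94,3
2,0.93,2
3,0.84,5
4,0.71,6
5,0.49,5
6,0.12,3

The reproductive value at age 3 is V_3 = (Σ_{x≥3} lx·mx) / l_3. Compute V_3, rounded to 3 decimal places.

lx·mx for x ≥ 3: 4.2, 4.26, 2.45, 0.36 → sum = 11.27
V_3 = 11.27 / l_3 = 11.27 / 0.84 = 13.416667… → 13.417

13.417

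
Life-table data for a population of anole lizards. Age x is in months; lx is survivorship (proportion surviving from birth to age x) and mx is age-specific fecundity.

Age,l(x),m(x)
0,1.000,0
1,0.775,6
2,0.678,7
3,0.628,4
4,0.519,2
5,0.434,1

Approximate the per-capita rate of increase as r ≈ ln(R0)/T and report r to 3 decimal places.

R0 = Σ lx·mx = 0 + 4.65 + 4.746 + 2.512 + 1.038 + 0.434 = 13.38
Σ x·lx·mx = 28; T = 28/13.38 = 2.09268…
r ≈ ln(R0)/T = ln(13.38)/2.09268… = 1.23945… → 1.239

1.239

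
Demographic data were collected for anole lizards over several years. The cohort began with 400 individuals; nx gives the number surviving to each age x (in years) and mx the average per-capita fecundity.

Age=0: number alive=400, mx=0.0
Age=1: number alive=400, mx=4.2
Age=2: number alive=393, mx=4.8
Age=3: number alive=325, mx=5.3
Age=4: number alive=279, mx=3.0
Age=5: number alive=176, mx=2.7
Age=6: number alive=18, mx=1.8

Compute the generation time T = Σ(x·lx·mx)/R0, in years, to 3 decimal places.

lx = nx/n0 = nx/400: 1, 1, 0.9825, 0.8125, 0.6975, 0.44, 0.045
lx·mx: 0, 4.2, 4.716, 4.30625, 2.0925, 1.188, 0.081 → R0 = 16.58375
x·lx·mx: 0, 4.2, 9.432, 12.91875, 8.37, 5.94, 0.486 → Σ = 41.34675
T = 41.34675 / 16.58375 = 2.493209… → 2.493

2.493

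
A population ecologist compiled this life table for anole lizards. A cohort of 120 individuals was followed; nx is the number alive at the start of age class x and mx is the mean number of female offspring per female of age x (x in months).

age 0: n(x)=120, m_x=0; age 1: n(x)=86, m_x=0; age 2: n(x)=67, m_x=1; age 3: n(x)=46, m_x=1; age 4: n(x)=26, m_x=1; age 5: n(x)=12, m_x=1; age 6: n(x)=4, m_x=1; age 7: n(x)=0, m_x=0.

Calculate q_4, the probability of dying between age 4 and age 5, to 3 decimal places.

0.538

lx = nx/n0 = nx/120: 1, 0.71667…, 0.55833…, 0.38333…, 0.21667…, 0.1, 0.03333…, 0
q_4 = (l_4 − l_5) / l_4 = (0.216667… − 0.1) / 0.216667…
     = 0.116667… / 0.216667… = 0.538462… → 0.538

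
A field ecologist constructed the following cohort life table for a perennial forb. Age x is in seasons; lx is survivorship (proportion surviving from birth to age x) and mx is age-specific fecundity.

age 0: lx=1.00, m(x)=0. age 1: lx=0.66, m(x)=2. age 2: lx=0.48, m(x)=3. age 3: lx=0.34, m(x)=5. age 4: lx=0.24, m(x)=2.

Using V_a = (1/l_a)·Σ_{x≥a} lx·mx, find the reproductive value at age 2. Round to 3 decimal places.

7.542

lx·mx for x ≥ 2: 1.44, 1.7, 0.48 → sum = 3.62
V_2 = 3.62 / l_2 = 3.62 / 0.48 = 7.541667… → 7.542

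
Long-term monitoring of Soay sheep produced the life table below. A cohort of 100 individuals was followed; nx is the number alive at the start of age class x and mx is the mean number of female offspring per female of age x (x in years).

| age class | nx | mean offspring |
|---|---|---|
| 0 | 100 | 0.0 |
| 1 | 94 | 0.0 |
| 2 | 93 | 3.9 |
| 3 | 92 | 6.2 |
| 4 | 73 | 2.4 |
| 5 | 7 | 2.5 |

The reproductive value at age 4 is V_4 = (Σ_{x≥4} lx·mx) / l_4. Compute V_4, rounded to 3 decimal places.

2.640

lx = nx/n0 = nx/100: 1, 0.94, 0.93, 0.92, 0.73, 0.07
lx·mx for x ≥ 4: 1.752, 0.175 → sum = 1.927
V_4 = 1.927 / l_4 = 1.927 / 0.73 = 2.639726… → 2.640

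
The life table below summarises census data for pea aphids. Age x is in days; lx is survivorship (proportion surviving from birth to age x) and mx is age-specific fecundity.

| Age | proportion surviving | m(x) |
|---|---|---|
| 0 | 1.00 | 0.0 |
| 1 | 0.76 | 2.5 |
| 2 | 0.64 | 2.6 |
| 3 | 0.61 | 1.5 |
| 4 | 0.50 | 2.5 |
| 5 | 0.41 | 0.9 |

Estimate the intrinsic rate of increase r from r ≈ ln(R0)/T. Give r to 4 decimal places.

R0 = Σ lx·mx = 0 + 1.9 + 1.664 + 0.915 + 1.25 + 0.369 = 6.098
Σ x·lx·mx = 14.818; T = 14.818/6.098 = 2.42998…
r ≈ ln(R0)/T = ln(6.098)/2.42998… = 0.744024… → 0.7440

0.7440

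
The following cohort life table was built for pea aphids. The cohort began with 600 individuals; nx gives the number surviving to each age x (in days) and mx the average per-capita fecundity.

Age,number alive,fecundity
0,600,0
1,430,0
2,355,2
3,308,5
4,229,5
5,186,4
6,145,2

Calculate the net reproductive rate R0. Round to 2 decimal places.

lx = nx/n0 = nx/600: 1, 0.71667…, 0.59167…, 0.51333…, 0.38167…, 0.31, 0.24167…
lx·mx by age: 0, 0, 1.183333…, 2.566667…, 1.908333…, 1.24, 0.483333…
R0 = Σ lx·mx = 7.381667… → 7.38

7.38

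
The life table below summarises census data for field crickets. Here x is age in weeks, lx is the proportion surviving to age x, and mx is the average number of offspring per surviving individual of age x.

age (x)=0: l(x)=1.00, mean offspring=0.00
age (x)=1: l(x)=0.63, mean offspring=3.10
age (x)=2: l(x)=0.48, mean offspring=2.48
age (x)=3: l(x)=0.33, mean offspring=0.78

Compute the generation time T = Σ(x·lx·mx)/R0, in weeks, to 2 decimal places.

lx·mx: 0, 1.953, 1.1904, 0.2574 → R0 = 3.4008
x·lx·mx: 0, 1.953, 2.3808, 0.7722 → Σ = 5.106
T = 5.106 / 3.4008 = 1.501411… → 1.50

1.50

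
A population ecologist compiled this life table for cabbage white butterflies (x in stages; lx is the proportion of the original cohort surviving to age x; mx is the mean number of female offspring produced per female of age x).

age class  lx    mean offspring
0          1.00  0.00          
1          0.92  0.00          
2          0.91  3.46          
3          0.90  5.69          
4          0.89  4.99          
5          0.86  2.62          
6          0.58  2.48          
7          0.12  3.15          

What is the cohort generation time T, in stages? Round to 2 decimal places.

lx·mx: 0, 0, 3.1486, 5.121, 4.4411, 2.2532, 1.4384, 0.378 → R0 = 16.7803
x·lx·mx: 0, 0, 6.2972, 15.363, 17.7644, 11.266, 8.6304, 2.646 → Σ = 61.967
T = 61.967 / 16.7803 = 3.692842… → 3.69

3.69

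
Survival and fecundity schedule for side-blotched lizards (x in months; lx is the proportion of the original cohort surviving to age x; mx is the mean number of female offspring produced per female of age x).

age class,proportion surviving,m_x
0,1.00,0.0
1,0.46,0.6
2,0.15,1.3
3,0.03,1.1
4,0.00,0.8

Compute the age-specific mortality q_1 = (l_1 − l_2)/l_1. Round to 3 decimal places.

q_1 = (l_1 − l_2) / l_1 = (0.46 − 0.15) / 0.46
     = 0.31 / 0.46 = 0.673913… → 0.674

0.674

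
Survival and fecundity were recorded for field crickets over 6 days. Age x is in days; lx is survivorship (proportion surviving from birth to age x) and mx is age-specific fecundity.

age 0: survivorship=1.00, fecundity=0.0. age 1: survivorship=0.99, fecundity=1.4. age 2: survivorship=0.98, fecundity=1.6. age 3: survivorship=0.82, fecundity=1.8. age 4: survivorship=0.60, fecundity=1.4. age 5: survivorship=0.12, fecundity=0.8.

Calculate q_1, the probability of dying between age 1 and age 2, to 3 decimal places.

0.010

q_1 = (l_1 − l_2) / l_1 = (0.99 − 0.98) / 0.99
     = 0.01 / 0.99 = 0.010101… → 0.010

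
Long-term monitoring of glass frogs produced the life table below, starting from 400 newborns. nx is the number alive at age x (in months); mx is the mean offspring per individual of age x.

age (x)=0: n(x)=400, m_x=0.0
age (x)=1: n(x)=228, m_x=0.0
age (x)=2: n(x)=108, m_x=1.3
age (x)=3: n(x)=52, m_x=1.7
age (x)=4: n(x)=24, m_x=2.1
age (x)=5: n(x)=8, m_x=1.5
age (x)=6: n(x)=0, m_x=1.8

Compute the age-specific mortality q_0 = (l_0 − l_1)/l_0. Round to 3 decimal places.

0.430

lx = nx/n0 = nx/400: 1, 0.57, 0.27, 0.13, 0.06, 0.02, 0
q_0 = (l_0 − l_1) / l_0 = (1 − 0.57) / 1
     = 0.43 / 1 = 0.43 → 0.430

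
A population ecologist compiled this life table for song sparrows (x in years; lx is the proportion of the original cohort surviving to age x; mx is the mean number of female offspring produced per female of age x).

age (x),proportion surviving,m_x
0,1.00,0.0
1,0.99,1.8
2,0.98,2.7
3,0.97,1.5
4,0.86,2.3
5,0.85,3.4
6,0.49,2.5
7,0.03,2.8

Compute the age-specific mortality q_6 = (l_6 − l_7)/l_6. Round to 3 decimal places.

q_6 = (l_6 − l_7) / l_6 = (0.49 − 0.03) / 0.49
     = 0.46 / 0.49 = 0.938776… → 0.939

0.939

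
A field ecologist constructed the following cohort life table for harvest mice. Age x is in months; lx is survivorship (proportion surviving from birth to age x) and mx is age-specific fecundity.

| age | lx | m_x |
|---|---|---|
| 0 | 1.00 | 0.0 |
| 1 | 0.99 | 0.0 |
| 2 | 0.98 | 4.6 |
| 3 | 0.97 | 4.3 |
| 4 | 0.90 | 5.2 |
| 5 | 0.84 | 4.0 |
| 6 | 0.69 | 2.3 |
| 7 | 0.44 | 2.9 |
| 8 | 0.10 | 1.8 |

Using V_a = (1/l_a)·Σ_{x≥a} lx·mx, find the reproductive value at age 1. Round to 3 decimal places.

lx·mx for x ≥ 1: 0, 4.508, 4.171, 4.68, 3.36, 1.587, 1.276, 0.18 → sum = 19.762
V_1 = 19.762 / l_1 = 19.762 / 0.99 = 19.961616… → 19.962

19.962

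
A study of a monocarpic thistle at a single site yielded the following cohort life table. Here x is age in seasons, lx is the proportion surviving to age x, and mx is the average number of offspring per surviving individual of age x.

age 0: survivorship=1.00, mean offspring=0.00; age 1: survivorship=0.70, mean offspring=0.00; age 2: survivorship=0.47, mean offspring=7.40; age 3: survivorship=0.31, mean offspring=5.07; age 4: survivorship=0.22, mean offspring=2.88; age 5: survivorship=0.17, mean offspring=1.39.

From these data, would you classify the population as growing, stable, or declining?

R0 = Σ lx·mx = 0 + 0 + 3.478 + 1.5717 + 0.6336 + 0.2363 = 5.9196
R0 > 1, so the population is growing.

growing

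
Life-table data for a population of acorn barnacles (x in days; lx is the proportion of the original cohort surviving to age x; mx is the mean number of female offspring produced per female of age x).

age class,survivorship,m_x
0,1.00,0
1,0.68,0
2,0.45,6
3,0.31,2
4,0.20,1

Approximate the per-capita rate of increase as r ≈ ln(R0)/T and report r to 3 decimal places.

0.550

R0 = Σ lx·mx = 0 + 0 + 2.7 + 0.62 + 0.2 = 3.52
Σ x·lx·mx = 8.06; T = 8.06/3.52 = 2.28977…
r ≈ ln(R0)/T = ln(3.52)/2.28977… = 0.5496… → 0.550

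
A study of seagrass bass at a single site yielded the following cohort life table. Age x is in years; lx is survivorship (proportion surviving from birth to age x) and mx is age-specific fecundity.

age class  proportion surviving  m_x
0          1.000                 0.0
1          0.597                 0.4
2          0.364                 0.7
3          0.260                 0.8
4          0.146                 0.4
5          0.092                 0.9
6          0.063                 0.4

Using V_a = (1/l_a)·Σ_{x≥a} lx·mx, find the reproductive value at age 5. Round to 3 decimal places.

lx·mx for x ≥ 5: 0.0828, 0.0252 → sum = 0.108
V_5 = 0.108 / l_5 = 0.108 / 0.092 = 1.173913… → 1.174

1.174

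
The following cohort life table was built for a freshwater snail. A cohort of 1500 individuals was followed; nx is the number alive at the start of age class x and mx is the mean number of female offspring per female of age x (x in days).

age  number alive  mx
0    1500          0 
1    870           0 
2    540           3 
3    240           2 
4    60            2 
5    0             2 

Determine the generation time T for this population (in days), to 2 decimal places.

2.32

lx = nx/n0 = nx/1500: 1, 0.58, 0.36, 0.16, 0.04, 0
lx·mx: 0, 0, 1.08, 0.32, 0.08, 0 → R0 = 1.48
x·lx·mx: 0, 0, 2.16, 0.96, 0.32, 0 → Σ = 3.44
T = 3.44 / 1.48 = 2.324324… → 2.32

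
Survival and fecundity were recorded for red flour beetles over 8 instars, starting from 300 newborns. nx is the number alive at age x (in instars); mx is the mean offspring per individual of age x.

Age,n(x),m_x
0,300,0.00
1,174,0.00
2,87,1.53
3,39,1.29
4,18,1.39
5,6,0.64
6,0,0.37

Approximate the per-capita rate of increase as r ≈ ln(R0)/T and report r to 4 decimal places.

lx = nx/n0 = nx/300: 1, 0.58, 0.29, 0.13, 0.06, 0.02, 0
R0 = Σ lx·mx = 0 + 0 + 0.4437 + 0.1677 + 0.0834 + 0.0128 + 0 = 0.7076
Σ x·lx·mx = 1.7881; T = 1.7881/0.7076 = 2.52699…
r ≈ ln(R0)/T = ln(0.7076)/2.52699… = -0.136873… → -0.1369

-0.1369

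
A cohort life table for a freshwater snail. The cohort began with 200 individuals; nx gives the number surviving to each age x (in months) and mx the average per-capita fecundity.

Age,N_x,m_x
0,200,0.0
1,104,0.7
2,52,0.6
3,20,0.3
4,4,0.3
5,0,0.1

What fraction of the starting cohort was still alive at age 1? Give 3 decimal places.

l_1 = n_1/n_0 = 104/200 = 0.52 → 0.520

0.520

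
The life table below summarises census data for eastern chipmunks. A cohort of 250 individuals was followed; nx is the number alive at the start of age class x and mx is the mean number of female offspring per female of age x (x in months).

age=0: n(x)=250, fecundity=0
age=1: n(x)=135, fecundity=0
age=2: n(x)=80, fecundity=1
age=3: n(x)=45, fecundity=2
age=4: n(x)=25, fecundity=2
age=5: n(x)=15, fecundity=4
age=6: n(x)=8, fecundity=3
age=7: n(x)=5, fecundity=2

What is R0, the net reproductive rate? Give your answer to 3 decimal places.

1.256

lx = nx/n0 = nx/250: 1, 0.54, 0.32, 0.18, 0.1, 0.06, 0.032, 0.02
lx·mx by age: 0, 0, 0.32, 0.36, 0.2, 0.24, 0.096, 0.04
R0 = Σ lx·mx = 1.256 → 1.256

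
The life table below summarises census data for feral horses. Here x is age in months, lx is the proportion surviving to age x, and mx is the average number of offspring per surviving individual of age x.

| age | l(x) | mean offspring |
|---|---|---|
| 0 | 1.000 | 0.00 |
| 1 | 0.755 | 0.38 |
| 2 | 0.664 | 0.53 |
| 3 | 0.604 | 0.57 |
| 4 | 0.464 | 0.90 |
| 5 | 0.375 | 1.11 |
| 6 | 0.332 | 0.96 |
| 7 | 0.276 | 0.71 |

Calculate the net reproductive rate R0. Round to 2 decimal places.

2.33

lx·mx by age: 0, 0.2869, 0.35192, 0.34428, 0.4176, 0.41625, 0.31872, 0.19596
R0 = Σ lx·mx = 2.33163 → 2.33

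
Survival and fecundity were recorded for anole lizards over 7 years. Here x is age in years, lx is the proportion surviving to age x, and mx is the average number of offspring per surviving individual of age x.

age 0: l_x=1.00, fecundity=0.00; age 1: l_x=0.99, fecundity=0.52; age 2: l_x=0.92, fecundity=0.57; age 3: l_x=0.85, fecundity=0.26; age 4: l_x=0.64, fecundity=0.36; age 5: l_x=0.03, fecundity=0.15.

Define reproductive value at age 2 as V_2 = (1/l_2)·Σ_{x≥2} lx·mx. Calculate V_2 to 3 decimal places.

1.066

lx·mx for x ≥ 2: 0.5244, 0.221, 0.2304, 0.0045 → sum = 0.9803
V_2 = 0.9803 / l_2 = 0.9803 / 0.92 = 1.065543… → 1.066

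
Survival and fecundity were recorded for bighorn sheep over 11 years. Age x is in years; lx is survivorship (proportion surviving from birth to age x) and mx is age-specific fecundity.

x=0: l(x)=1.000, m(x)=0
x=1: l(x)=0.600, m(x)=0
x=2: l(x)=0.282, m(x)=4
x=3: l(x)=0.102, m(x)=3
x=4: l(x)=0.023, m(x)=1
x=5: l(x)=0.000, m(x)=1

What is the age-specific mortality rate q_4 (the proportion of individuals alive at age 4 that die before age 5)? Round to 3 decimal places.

1.000

q_4 = (l_4 − l_5) / l_4 = (0.023 − 0) / 0.023
     = 0.023 / 0.023 = 1 → 1.000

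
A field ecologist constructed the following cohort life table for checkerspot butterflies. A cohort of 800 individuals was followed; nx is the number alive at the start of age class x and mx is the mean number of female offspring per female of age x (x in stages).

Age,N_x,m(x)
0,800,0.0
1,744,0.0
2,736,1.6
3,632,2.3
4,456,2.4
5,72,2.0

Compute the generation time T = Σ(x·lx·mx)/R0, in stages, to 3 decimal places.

3.053

lx = nx/n0 = nx/800: 1, 0.93, 0.92, 0.79, 0.57, 0.09
lx·mx: 0, 0, 1.472, 1.817, 1.368, 0.18 → R0 = 4.837
x·lx·mx: 0, 0, 2.944, 5.451, 5.472, 0.9 → Σ = 14.767
T = 14.767 / 4.837 = 3.052925… → 3.053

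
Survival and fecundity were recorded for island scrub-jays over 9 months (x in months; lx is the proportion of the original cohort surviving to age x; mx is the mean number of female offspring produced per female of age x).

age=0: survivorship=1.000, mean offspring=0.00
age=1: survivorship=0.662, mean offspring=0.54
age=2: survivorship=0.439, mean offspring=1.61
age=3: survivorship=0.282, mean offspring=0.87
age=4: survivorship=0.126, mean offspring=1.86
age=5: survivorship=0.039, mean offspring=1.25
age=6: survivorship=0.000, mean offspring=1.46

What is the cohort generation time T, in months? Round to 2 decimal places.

2.32

lx·mx: 0, 0.35748, 0.70679, 0.24534, 0.23436, 0.04875, 0 → R0 = 1.59272
x·lx·mx: 0, 0.35748, 1.41358, 0.73602, 0.93744, 0.24375, 0 → Σ = 3.68827
T = 3.68827 / 1.59272 = 2.315705… → 2.32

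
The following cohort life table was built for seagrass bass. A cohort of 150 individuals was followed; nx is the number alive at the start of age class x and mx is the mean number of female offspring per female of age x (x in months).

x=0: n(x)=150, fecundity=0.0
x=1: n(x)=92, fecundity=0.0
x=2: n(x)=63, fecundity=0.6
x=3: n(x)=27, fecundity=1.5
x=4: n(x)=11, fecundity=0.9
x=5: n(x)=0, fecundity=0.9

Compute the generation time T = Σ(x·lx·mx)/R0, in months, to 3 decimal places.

2.684

lx = nx/n0 = nx/150: 1, 0.61333…, 0.42, 0.18, 0.07333…, 0
lx·mx: 0, 0, 0.252, 0.27, 0.066…, 0 → R0 = 0.588…
x·lx·mx: 0, 0, 0.504, 0.81, 0.264…, 0 → Σ = 1.578…
T = 1.578… / 0.588… = 2.683673… → 2.684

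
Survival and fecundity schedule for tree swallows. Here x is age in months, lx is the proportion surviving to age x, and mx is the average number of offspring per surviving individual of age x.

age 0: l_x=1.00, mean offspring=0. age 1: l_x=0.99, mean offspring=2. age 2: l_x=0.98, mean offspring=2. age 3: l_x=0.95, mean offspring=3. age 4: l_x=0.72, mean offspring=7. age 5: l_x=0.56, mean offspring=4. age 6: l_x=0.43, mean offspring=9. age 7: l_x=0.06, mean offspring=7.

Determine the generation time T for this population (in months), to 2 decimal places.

lx·mx: 0, 1.98, 1.96, 2.85, 5.04, 2.24, 3.87, 0.42 → R0 = 18.36
x·lx·mx: 0, 1.98, 3.92, 8.55, 20.16, 11.2, 23.22, 2.94 → Σ = 71.97
T = 71.97 / 18.36 = 3.919935… → 3.92

3.92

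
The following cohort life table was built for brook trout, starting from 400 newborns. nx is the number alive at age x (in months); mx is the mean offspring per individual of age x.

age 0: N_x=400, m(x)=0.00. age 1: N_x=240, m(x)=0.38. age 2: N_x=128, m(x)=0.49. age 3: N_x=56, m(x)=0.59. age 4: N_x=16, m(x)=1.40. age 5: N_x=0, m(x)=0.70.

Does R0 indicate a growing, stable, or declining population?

lx = nx/n0 = nx/400: 1, 0.6, 0.32, 0.14, 0.04, 0
R0 = Σ lx·mx = 0 + 0.228 + 0.1568 + 0.0826 + 0.056 + 0 = 0.5234
R0 < 1, so the population is declining.

declining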